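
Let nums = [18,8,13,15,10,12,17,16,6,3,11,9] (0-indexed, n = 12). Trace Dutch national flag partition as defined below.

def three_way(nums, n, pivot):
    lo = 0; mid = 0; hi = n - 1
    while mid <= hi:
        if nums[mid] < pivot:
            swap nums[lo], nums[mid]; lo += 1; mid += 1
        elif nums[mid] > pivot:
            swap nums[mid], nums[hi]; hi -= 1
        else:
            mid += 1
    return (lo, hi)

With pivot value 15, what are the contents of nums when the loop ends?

lo=0 mid=0 hi=11
18>15: swap(0,11), hi=10 ⇒ [9,8,13,15,10,12,17,16,6,3,11,18]
9<15: swap(0,0), lo=1 mid=1 ⇒ [9,8,13,15,10,12,17,16,6,3,11,18]
8<15: swap(1,1), lo=2 mid=2 ⇒ [9,8,13,15,10,12,17,16,6,3,11,18]
13<15: swap(2,2), lo=3 mid=3 ⇒ [9,8,13,15,10,12,17,16,6,3,11,18]
15=15: mid=4
10<15: swap(3,4), lo=4 mid=5 ⇒ [9,8,13,10,15,12,17,16,6,3,11,18]
12<15: swap(4,5), lo=5 mid=6 ⇒ [9,8,13,10,12,15,17,16,6,3,11,18]
17>15: swap(6,10), hi=9 ⇒ [9,8,13,10,12,15,11,16,6,3,17,18]
11<15: swap(5,6), lo=6 mid=7 ⇒ [9,8,13,10,12,11,15,16,6,3,17,18]
16>15: swap(7,9), hi=8 ⇒ [9,8,13,10,12,11,15,3,6,16,17,18]
3<15: swap(6,7), lo=7 mid=8 ⇒ [9,8,13,10,12,11,3,15,6,16,17,18]
6<15: swap(7,8), lo=8 mid=9 ⇒ [9,8,13,10,12,11,3,6,15,16,17,18]
done. lo=8 hi=8; nums=[9,8,13,10,12,11,3,6,15,16,17,18]

[9,8,13,10,12,11,3,6,15,16,17,18]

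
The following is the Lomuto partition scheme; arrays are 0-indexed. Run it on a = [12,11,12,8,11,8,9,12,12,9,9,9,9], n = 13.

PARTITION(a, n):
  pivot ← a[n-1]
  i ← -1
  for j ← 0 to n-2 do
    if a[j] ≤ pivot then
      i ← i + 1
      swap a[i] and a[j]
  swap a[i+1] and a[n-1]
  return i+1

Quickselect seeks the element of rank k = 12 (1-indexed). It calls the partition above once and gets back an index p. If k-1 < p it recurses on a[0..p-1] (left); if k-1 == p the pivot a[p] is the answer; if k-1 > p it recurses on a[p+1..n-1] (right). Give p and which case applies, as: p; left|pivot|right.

6; right

pivot = a[12] = 9; i = -1
j=0: a[0]=12 > 9 → no swap
j=1: a[1]=11 > 9 → no swap
j=2: a[2]=12 > 9 → no swap
j=3: a[3]=8 ≤ 9 → i=0, swap a[0],a[3] → [8,11,12,12,11,8,9,12,12,9,9,9,9]
j=4: a[4]=11 > 9 → no swap
j=5: a[5]=8 ≤ 9 → i=1, swap a[1],a[5] → [8,8,12,12,11,11,9,12,12,9,9,9,9]
j=6: a[6]=9 ≤ 9 → i=2, swap a[2],a[6] → [8,8,9,12,11,11,12,12,12,9,9,9,9]
j=7: a[7]=12 > 9 → no swap
j=8: a[8]=12 > 9 → no swap
j=9: a[9]=9 ≤ 9 → i=3, swap a[3],a[9] → [8,8,9,9,11,11,12,12,12,12,9,9,9]
j=10: a[10]=9 ≤ 9 → i=4, swap a[4],a[10] → [8,8,9,9,9,11,12,12,12,12,11,9,9]
j=11: a[11]=9 ≤ 9 → i=5, swap a[5],a[11] → [8,8,9,9,9,9,12,12,12,12,11,11,9]
final swap a[6],a[12] → [8,8,9,9,9,9,9,12,12,12,11,11,12]; return 6
p = 6; k-1 = 11 > 6 ⇒ right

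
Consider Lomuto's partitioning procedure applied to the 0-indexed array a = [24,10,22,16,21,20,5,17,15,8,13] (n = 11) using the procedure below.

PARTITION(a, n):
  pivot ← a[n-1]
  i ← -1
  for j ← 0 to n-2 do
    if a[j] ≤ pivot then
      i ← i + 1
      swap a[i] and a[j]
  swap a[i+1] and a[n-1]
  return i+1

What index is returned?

pivot = a[10] = 13; i = -1
j=0: a[0]=24 > 13 → no swap
j=1: a[1]=10 ≤ 13 → i=0, swap a[0],a[1] → [10,24,22,16,21,20,5,17,15,8,13]
j=2: a[2]=22 > 13 → no swap
j=3: a[3]=16 > 13 → no swap
j=4: a[4]=21 > 13 → no swap
j=5: a[5]=20 > 13 → no swap
j=6: a[6]=5 ≤ 13 → i=1, swap a[1],a[6] → [10,5,22,16,21,20,24,17,15,8,13]
j=7: a[7]=17 > 13 → no swap
j=8: a[8]=15 > 13 → no swap
j=9: a[9]=8 ≤ 13 → i=2, swap a[2],a[9] → [10,5,8,16,21,20,24,17,15,22,13]
final swap a[3],a[10] → [10,5,8,13,21,20,24,17,15,22,16]; return 3

3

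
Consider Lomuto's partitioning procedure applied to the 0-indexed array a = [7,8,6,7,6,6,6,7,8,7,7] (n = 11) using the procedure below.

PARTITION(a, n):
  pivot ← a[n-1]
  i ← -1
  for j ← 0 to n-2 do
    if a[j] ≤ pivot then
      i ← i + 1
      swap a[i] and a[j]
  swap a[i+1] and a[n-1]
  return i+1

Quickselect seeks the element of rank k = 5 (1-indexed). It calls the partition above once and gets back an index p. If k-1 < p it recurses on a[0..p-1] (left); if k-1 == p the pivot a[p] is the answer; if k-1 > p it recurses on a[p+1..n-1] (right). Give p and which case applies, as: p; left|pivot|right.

pivot = a[10] = 7; i = -1
j=0: a[0]=7 ≤ 7 → i=0, swap a[0],a[0] (no change) → [7,8,6,7,6,6,6,7,8,7,7]
j=1: a[1]=8 > 7 → no swap
j=2: a[2]=6 ≤ 7 → i=1, swap a[1],a[2] → [7,6,8,7,6,6,6,7,8,7,7]
j=3: a[3]=7 ≤ 7 → i=2, swap a[2],a[3] → [7,6,7,8,6,6,6,7,8,7,7]
j=4: a[4]=6 ≤ 7 → i=3, swap a[3],a[4] → [7,6,7,6,8,6,6,7,8,7,7]
j=5: a[5]=6 ≤ 7 → i=4, swap a[4],a[5] → [7,6,7,6,6,8,6,7,8,7,7]
j=6: a[6]=6 ≤ 7 → i=5, swap a[5],a[6] → [7,6,7,6,6,6,8,7,8,7,7]
j=7: a[7]=7 ≤ 7 → i=6, swap a[6],a[7] → [7,6,7,6,6,6,7,8,8,7,7]
j=8: a[8]=8 > 7 → no swap
j=9: a[9]=7 ≤ 7 → i=7, swap a[7],a[9] → [7,6,7,6,6,6,7,7,8,8,7]
final swap a[8],a[10] → [7,6,7,6,6,6,7,7,7,8,8]; return 8
p = 8; k-1 = 4 < 8 ⇒ left

8; left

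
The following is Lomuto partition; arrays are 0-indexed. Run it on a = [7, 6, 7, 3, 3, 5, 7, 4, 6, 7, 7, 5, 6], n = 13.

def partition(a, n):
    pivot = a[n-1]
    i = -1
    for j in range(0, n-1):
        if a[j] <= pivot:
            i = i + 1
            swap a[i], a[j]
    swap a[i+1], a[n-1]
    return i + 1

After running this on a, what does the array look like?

[6, 3, 3, 5, 4, 6, 5, 6, 7, 7, 7, 7, 7]

pivot = a[12] = 6; i = -1
j=0: a[0]=7 > 6 → no swap
j=1: a[1]=6 ≤ 6 → i=0, swap a[0],a[1] → [6, 7, 7, 3, 3, 5, 7, 4, 6, 7, 7, 5, 6]
j=2: a[2]=7 > 6 → no swap
j=3: a[3]=3 ≤ 6 → i=1, swap a[1],a[3] → [6, 3, 7, 7, 3, 5, 7, 4, 6, 7, 7, 5, 6]
j=4: a[4]=3 ≤ 6 → i=2, swap a[2],a[4] → [6, 3, 3, 7, 7, 5, 7, 4, 6, 7, 7, 5, 6]
j=5: a[5]=5 ≤ 6 → i=3, swap a[3],a[5] → [6, 3, 3, 5, 7, 7, 7, 4, 6, 7, 7, 5, 6]
j=6: a[6]=7 > 6 → no swap
j=7: a[7]=4 ≤ 6 → i=4, swap a[4],a[7] → [6, 3, 3, 5, 4, 7, 7, 7, 6, 7, 7, 5, 6]
j=8: a[8]=6 ≤ 6 → i=5, swap a[5],a[8] → [6, 3, 3, 5, 4, 6, 7, 7, 7, 7, 7, 5, 6]
j=9: a[9]=7 > 6 → no swap
j=10: a[10]=7 > 6 → no swap
j=11: a[11]=5 ≤ 6 → i=6, swap a[6],a[11] → [6, 3, 3, 5, 4, 6, 5, 7, 7, 7, 7, 7, 6]
final swap a[7],a[12] → [6, 3, 3, 5, 4, 6, 5, 6, 7, 7, 7, 7, 7]; return 7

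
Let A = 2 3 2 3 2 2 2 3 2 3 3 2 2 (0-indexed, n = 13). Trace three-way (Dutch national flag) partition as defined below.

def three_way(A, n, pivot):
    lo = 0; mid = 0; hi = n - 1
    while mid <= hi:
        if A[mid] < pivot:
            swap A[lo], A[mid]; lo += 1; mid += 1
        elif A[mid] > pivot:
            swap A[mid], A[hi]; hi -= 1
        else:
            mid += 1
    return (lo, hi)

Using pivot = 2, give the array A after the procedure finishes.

lo=0 mid=0 hi=12
2=2: mid=1
3>2: swap(1,12), hi=11 ⇒ 2 2 2 3 2 2 2 3 2 3 3 2 3
2=2: mid=2
2=2: mid=3
3>2: swap(3,11), hi=10 ⇒ 2 2 2 2 2 2 2 3 2 3 3 3 3
2=2: mid=4
2=2: mid=5
2=2: mid=6
2=2: mid=7
3>2: swap(7,10), hi=9 ⇒ 2 2 2 2 2 2 2 3 2 3 3 3 3
3>2: swap(7,9), hi=8 ⇒ 2 2 2 2 2 2 2 3 2 3 3 3 3
3>2: swap(7,8), hi=7 ⇒ 2 2 2 2 2 2 2 2 3 3 3 3 3
2=2: mid=8
done. lo=0 hi=7; A=2 2 2 2 2 2 2 2 3 3 3 3 3

2 2 2 2 2 2 2 2 3 3 3 3 3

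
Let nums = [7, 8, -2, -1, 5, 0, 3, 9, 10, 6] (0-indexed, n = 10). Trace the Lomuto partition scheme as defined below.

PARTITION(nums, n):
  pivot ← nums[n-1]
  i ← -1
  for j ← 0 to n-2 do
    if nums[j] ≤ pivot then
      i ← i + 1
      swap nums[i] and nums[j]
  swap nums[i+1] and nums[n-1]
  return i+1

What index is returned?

pivot = nums[9] = 6; i = -1
j=0: nums[0]=7 > 6 → no swap
j=1: nums[1]=8 > 6 → no swap
j=2: nums[2]=-2 ≤ 6 → i=0, swap nums[0],nums[2] → [-2, 8, 7, -1, 5, 0, 3, 9, 10, 6]
j=3: nums[3]=-1 ≤ 6 → i=1, swap nums[1],nums[3] → [-2, -1, 7, 8, 5, 0, 3, 9, 10, 6]
j=4: nums[4]=5 ≤ 6 → i=2, swap nums[2],nums[4] → [-2, -1, 5, 8, 7, 0, 3, 9, 10, 6]
j=5: nums[5]=0 ≤ 6 → i=3, swap nums[3],nums[5] → [-2, -1, 5, 0, 7, 8, 3, 9, 10, 6]
j=6: nums[6]=3 ≤ 6 → i=4, swap nums[4],nums[6] → [-2, -1, 5, 0, 3, 8, 7, 9, 10, 6]
j=7: nums[7]=9 > 6 → no swap
j=8: nums[8]=10 > 6 → no swap
final swap nums[5],nums[9] → [-2, -1, 5, 0, 3, 6, 7, 9, 10, 8]; return 5

5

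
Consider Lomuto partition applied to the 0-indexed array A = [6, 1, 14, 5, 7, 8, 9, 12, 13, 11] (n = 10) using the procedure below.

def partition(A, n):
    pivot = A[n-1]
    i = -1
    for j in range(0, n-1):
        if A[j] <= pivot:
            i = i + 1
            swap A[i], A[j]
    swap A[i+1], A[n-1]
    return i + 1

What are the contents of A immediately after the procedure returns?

[6, 1, 5, 7, 8, 9, 11, 12, 13, 14]

pivot = A[9] = 11; i = -1
j=0: A[0]=6 ≤ 11 → i=0, swap A[0],A[0] (no change) → [6, 1, 14, 5, 7, 8, 9, 12, 13, 11]
j=1: A[1]=1 ≤ 11 → i=1, swap A[1],A[1] (no change) → [6, 1, 14, 5, 7, 8, 9, 12, 13, 11]
j=2: A[2]=14 > 11 → no swap
j=3: A[3]=5 ≤ 11 → i=2, swap A[2],A[3] → [6, 1, 5, 14, 7, 8, 9, 12, 13, 11]
j=4: A[4]=7 ≤ 11 → i=3, swap A[3],A[4] → [6, 1, 5, 7, 14, 8, 9, 12, 13, 11]
j=5: A[5]=8 ≤ 11 → i=4, swap A[4],A[5] → [6, 1, 5, 7, 8, 14, 9, 12, 13, 11]
j=6: A[6]=9 ≤ 11 → i=5, swap A[5],A[6] → [6, 1, 5, 7, 8, 9, 14, 12, 13, 11]
j=7: A[7]=12 > 11 → no swap
j=8: A[8]=13 > 11 → no swap
final swap A[6],A[9] → [6, 1, 5, 7, 8, 9, 11, 12, 13, 14]; return 6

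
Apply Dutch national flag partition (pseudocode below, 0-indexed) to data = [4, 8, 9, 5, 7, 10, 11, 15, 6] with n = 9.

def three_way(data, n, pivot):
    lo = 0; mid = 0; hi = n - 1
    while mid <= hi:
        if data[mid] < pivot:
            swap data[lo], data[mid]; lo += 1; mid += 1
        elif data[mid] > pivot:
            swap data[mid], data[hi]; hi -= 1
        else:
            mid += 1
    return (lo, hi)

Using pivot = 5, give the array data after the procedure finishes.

pivot = 5; lo=0, mid=0, hi=8
data[mid]=4<5: swap data[0],data[0]; lo=1,mid=1 → [4, 8, 9, 5, 7, 10, 11, 15, 6]
data[mid]=8>5: swap data[1],data[8]; hi=7 → [4, 6, 9, 5, 7, 10, 11, 15, 8]
data[mid]=6>5: swap data[1],data[7]; hi=6 → [4, 15, 9, 5, 7, 10, 11, 6, 8]
data[mid]=15>5: swap data[1],data[6]; hi=5 → [4, 11, 9, 5, 7, 10, 15, 6, 8]
data[mid]=11>5: swap data[1],data[5]; hi=4 → [4, 10, 9, 5, 7, 11, 15, 6, 8]
data[mid]=10>5: swap data[1],data[4]; hi=3 → [4, 7, 9, 5, 10, 11, 15, 6, 8]
data[mid]=7>5: swap data[1],data[3]; hi=2 → [4, 5, 9, 7, 10, 11, 15, 6, 8]
data[mid]=5=5: mid=2
data[mid]=9>5: swap data[2],data[2]; hi=1 → [4, 5, 9, 7, 10, 11, 15, 6, 8]
end: lo=1, hi=1; data = [4, 5, 9, 7, 10, 11, 15, 6, 8]

[4, 5, 9, 7, 10, 11, 15, 6, 8]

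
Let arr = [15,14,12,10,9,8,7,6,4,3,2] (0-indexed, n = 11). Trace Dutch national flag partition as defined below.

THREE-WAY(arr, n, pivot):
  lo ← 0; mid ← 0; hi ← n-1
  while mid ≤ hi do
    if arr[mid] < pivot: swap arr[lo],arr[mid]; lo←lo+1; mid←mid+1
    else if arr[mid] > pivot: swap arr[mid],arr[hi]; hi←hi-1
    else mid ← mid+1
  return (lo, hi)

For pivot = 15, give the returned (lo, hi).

(10, 10)

pivot = 15; lo=0, mid=0, hi=10
arr[mid]=15=15: mid=1
arr[mid]=14<15: swap arr[0],arr[1]; lo=1,mid=2 → [14,15,12,10,9,8,7,6,4,3,2]
arr[mid]=12<15: swap arr[1],arr[2]; lo=2,mid=3 → [14,12,15,10,9,8,7,6,4,3,2]
arr[mid]=10<15: swap arr[2],arr[3]; lo=3,mid=4 → [14,12,10,15,9,8,7,6,4,3,2]
arr[mid]=9<15: swap arr[3],arr[4]; lo=4,mid=5 → [14,12,10,9,15,8,7,6,4,3,2]
arr[mid]=8<15: swap arr[4],arr[5]; lo=5,mid=6 → [14,12,10,9,8,15,7,6,4,3,2]
arr[mid]=7<15: swap arr[5],arr[6]; lo=6,mid=7 → [14,12,10,9,8,7,15,6,4,3,2]
arr[mid]=6<15: swap arr[6],arr[7]; lo=7,mid=8 → [14,12,10,9,8,7,6,15,4,3,2]
arr[mid]=4<15: swap arr[7],arr[8]; lo=8,mid=9 → [14,12,10,9,8,7,6,4,15,3,2]
arr[mid]=3<15: swap arr[8],arr[9]; lo=9,mid=10 → [14,12,10,9,8,7,6,4,3,15,2]
arr[mid]=2<15: swap arr[9],arr[10]; lo=10,mid=11 → [14,12,10,9,8,7,6,4,3,2,15]
end: lo=10, hi=10; arr = [14,12,10,9,8,7,6,4,3,2,15]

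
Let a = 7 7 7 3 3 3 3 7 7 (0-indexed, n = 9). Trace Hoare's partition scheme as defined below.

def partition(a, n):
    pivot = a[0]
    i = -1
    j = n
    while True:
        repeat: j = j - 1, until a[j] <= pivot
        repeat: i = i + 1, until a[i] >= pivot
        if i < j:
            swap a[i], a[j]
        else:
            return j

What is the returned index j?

5

pivot = a[0] = 7; i = -1, j = 9
j→8 (a[8]=7≤7), i→0 (a[0]=7≥7); i<j, swap → 7 7 7 3 3 3 3 7 7
j→7 (a[7]=7≤7), i→1 (a[1]=7≥7); i<j, swap → 7 7 7 3 3 3 3 7 7
j→6 (a[6]=3≤7), i→2 (a[2]=7≥7); i<j, swap → 7 7 3 3 3 3 7 7 7
j→5, i→6; i≥j, return j=5. a = 7 7 3 3 3 3 7 7 7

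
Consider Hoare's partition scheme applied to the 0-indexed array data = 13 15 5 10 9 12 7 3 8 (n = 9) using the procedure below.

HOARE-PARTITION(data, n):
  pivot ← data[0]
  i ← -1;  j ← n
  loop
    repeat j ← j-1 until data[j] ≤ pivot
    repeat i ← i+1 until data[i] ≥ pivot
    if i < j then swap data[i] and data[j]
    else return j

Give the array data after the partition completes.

8 3 5 10 9 12 7 15 13

pivot = data[0] = 13; i = -1, j = 9
j→8 (data[8]=8≤13), i→0 (data[0]=13≥13); i<j, swap → 8 15 5 10 9 12 7 3 13
j→7 (data[7]=3≤13), i→1 (data[1]=15≥13); i<j, swap → 8 3 5 10 9 12 7 15 13
j→6, i→7; i≥j, return j=6. data = 8 3 5 10 9 12 7 15 13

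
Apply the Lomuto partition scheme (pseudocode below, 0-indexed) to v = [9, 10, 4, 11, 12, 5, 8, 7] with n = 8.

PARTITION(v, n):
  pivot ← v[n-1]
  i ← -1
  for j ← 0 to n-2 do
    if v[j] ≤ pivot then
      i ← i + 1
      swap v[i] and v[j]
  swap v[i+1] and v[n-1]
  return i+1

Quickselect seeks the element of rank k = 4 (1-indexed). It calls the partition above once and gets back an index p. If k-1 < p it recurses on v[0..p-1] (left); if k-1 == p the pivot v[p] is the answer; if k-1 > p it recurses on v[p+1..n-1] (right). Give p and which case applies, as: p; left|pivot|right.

pivot=7, i=-1
j=0: 9>7, skip
j=1: 10>7, skip
j=2: 4≤7, i=0, swap(0,2) ⇒ [4, 10, 9, 11, 12, 5, 8, 7]
j=3: 11>7, skip
j=4: 12>7, skip
j=5: 5≤7, i=1, swap(1,5) ⇒ [4, 5, 9, 11, 12, 10, 8, 7]
j=6: 8>7, skip
swap(2,7) ⇒ [4, 5, 7, 11, 12, 10, 8, 9]; return 2
p = 2; k-1 = 3 > 2 ⇒ right

2; right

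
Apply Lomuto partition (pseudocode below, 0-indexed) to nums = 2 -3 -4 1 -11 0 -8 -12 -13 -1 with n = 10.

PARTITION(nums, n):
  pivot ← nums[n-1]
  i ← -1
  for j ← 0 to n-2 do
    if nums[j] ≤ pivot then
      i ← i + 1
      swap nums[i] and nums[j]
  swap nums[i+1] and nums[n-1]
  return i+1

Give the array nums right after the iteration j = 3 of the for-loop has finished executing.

-3 -4 2 1 -11 0 -8 -12 -13 -1

pivot=-1, i=-1
j=0: 2>-1, skip
j=1: -3≤-1, i=0, swap(0,1) ⇒ -3 2 -4 1 -11 0 -8 -12 -13 -1
j=2: -4≤-1, i=1, swap(1,2) ⇒ -3 -4 2 1 -11 0 -8 -12 -13 -1
j=3: 1>-1, skip
(after j=3) nums = -3 -4 2 1 -11 0 -8 -12 -13 -1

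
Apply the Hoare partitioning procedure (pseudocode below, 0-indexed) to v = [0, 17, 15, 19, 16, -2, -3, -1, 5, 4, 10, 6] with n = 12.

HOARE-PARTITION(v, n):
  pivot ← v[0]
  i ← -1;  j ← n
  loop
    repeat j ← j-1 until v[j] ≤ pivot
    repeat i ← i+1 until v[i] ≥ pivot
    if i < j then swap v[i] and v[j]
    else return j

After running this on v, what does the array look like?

[-1, -3, -2, 19, 16, 15, 17, 0, 5, 4, 10, 6]

pivot=0
j stops at 7 (-1), i stops at 0 (0); swap ⇒ [-1, 17, 15, 19, 16, -2, -3, 0, 5, 4, 10, 6]
j stops at 6 (-3), i stops at 1 (17); swap ⇒ [-1, -3, 15, 19, 16, -2, 17, 0, 5, 4, 10, 6]
j stops at 5 (-2), i stops at 2 (15); swap ⇒ [-1, -3, -2, 19, 16, 15, 17, 0, 5, 4, 10, 6]
j stops at 2, i stops at 3; i≥j ⇒ return 2. v=[-1, -3, -2, 19, 16, 15, 17, 0, 5, 4, 10, 6]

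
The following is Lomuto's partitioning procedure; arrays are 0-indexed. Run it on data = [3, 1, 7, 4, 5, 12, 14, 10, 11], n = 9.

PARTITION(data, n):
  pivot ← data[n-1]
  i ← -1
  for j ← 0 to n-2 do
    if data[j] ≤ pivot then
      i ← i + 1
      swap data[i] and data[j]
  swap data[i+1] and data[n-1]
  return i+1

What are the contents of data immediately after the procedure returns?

pivot=11, i=-1
j=0: 3≤11, i=0, swap(0,0) ⇒ [3, 1, 7, 4, 5, 12, 14, 10, 11]
j=1: 1≤11, i=1, swap(1,1) ⇒ [3, 1, 7, 4, 5, 12, 14, 10, 11]
j=2: 7≤11, i=2, swap(2,2) ⇒ [3, 1, 7, 4, 5, 12, 14, 10, 11]
j=3: 4≤11, i=3, swap(3,3) ⇒ [3, 1, 7, 4, 5, 12, 14, 10, 11]
j=4: 5≤11, i=4, swap(4,4) ⇒ [3, 1, 7, 4, 5, 12, 14, 10, 11]
j=5: 12>11, skip
j=6: 14>11, skip
j=7: 10≤11, i=5, swap(5,7) ⇒ [3, 1, 7, 4, 5, 10, 14, 12, 11]
swap(6,8) ⇒ [3, 1, 7, 4, 5, 10, 11, 12, 14]; return 6

[3, 1, 7, 4, 5, 10, 11, 12, 14]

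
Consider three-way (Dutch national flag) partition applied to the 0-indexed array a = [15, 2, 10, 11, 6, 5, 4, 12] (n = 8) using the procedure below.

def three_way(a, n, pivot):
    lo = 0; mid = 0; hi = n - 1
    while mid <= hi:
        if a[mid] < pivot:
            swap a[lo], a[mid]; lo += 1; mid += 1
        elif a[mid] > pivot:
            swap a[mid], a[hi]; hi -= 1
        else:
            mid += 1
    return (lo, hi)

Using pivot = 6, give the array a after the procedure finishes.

lo=0 mid=0 hi=7
15>6: swap(0,7), hi=6 ⇒ [12, 2, 10, 11, 6, 5, 4, 15]
12>6: swap(0,6), hi=5 ⇒ [4, 2, 10, 11, 6, 5, 12, 15]
4<6: swap(0,0), lo=1 mid=1 ⇒ [4, 2, 10, 11, 6, 5, 12, 15]
2<6: swap(1,1), lo=2 mid=2 ⇒ [4, 2, 10, 11, 6, 5, 12, 15]
10>6: swap(2,5), hi=4 ⇒ [4, 2, 5, 11, 6, 10, 12, 15]
5<6: swap(2,2), lo=3 mid=3 ⇒ [4, 2, 5, 11, 6, 10, 12, 15]
11>6: swap(3,4), hi=3 ⇒ [4, 2, 5, 6, 11, 10, 12, 15]
6=6: mid=4
done. lo=3 hi=3; a=[4, 2, 5, 6, 11, 10, 12, 15]

[4, 2, 5, 6, 11, 10, 12, 15]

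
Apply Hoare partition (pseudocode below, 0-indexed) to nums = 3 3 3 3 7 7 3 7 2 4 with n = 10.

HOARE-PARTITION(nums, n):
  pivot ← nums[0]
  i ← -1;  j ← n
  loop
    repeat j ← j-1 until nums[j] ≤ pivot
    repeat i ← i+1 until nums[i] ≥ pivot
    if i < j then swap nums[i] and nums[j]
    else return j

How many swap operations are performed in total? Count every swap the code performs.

pivot=3
j stops at 8 (2), i stops at 0 (3); swap ⇒ 2 3 3 3 7 7 3 7 3 4
j stops at 6 (3), i stops at 1 (3); swap ⇒ 2 3 3 3 7 7 3 7 3 4
j stops at 3 (3), i stops at 2 (3); swap ⇒ 2 3 3 3 7 7 3 7 3 4
j stops at 2, i stops at 3; i≥j ⇒ return 2. nums=2 3 3 3 7 7 3 7 3 4

3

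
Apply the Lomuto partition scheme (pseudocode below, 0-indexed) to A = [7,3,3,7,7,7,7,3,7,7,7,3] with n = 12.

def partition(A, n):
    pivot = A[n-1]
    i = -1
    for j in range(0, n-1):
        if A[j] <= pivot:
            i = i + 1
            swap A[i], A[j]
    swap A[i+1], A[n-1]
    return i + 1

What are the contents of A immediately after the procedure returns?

[3,3,3,3,7,7,7,7,7,7,7,7]

pivot = A[11] = 3; i = -1
j=0: A[0]=7 > 3 → no swap
j=1: A[1]=3 ≤ 3 → i=0, swap A[0],A[1] → [3,7,3,7,7,7,7,3,7,7,7,3]
j=2: A[2]=3 ≤ 3 → i=1, swap A[1],A[2] → [3,3,7,7,7,7,7,3,7,7,7,3]
j=3: A[3]=7 > 3 → no swap
j=4: A[4]=7 > 3 → no swap
j=5: A[5]=7 > 3 → no swap
j=6: A[6]=7 > 3 → no swap
j=7: A[7]=3 ≤ 3 → i=2, swap A[2],A[7] → [3,3,3,7,7,7,7,7,7,7,7,3]
j=8: A[8]=7 > 3 → no swap
j=9: A[9]=7 > 3 → no swap
j=10: A[10]=7 > 3 → no swap
final swap A[3],A[11] → [3,3,3,3,7,7,7,7,7,7,7,7]; return 3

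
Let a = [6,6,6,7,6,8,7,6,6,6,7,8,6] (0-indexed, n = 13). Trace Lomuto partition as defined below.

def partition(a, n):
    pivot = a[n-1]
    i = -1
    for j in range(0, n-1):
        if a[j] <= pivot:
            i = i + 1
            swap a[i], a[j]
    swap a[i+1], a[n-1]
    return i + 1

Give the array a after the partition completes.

pivot = a[12] = 6; i = -1
j=0: a[0]=6 ≤ 6 → i=0, swap a[0],a[0] (no change) → [6,6,6,7,6,8,7,6,6,6,7,8,6]
j=1: a[1]=6 ≤ 6 → i=1, swap a[1],a[1] (no change) → [6,6,6,7,6,8,7,6,6,6,7,8,6]
j=2: a[2]=6 ≤ 6 → i=2, swap a[2],a[2] (no change) → [6,6,6,7,6,8,7,6,6,6,7,8,6]
j=3: a[3]=7 > 6 → no swap
j=4: a[4]=6 ≤ 6 → i=3, swap a[3],a[4] → [6,6,6,6,7,8,7,6,6,6,7,8,6]
j=5: a[5]=8 > 6 → no swap
j=6: a[6]=7 > 6 → no swap
j=7: a[7]=6 ≤ 6 → i=4, swap a[4],a[7] → [6,6,6,6,6,8,7,7,6,6,7,8,6]
j=8: a[8]=6 ≤ 6 → i=5, swap a[5],a[8] → [6,6,6,6,6,6,7,7,8,6,7,8,6]
j=9: a[9]=6 ≤ 6 → i=6, swap a[6],a[9] → [6,6,6,6,6,6,6,7,8,7,7,8,6]
j=10: a[10]=7 > 6 → no swap
j=11: a[11]=8 > 6 → no swap
final swap a[7],a[12] → [6,6,6,6,6,6,6,6,8,7,7,8,7]; return 7

[6,6,6,6,6,6,6,6,8,7,7,8,7]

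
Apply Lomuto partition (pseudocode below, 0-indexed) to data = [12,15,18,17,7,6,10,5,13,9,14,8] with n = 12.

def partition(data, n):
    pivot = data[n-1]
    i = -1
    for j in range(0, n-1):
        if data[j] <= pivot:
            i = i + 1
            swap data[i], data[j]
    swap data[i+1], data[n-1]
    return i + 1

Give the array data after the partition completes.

[7,6,5,8,12,15,10,18,13,9,14,17]

pivot = data[11] = 8; i = -1
j=0: data[0]=12 > 8 → no swap
j=1: data[1]=15 > 8 → no swap
j=2: data[2]=18 > 8 → no swap
j=3: data[3]=17 > 8 → no swap
j=4: data[4]=7 ≤ 8 → i=0, swap data[0],data[4] → [7,15,18,17,12,6,10,5,13,9,14,8]
j=5: data[5]=6 ≤ 8 → i=1, swap data[1],data[5] → [7,6,18,17,12,15,10,5,13,9,14,8]
j=6: data[6]=10 > 8 → no swap
j=7: data[7]=5 ≤ 8 → i=2, swap data[2],data[7] → [7,6,5,17,12,15,10,18,13,9,14,8]
j=8: data[8]=13 > 8 → no swap
j=9: data[9]=9 > 8 → no swap
j=10: data[10]=14 > 8 → no swap
final swap data[3],data[11] → [7,6,5,8,12,15,10,18,13,9,14,17]; return 3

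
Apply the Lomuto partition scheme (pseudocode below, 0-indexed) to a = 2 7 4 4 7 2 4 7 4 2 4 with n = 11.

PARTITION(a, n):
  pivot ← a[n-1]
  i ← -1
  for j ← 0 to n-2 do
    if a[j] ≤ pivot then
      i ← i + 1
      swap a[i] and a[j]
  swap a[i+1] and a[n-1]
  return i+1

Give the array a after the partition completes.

pivot = a[10] = 4; i = -1
j=0: a[0]=2 ≤ 4 → i=0, swap a[0],a[0] (no change) → 2 7 4 4 7 2 4 7 4 2 4
j=1: a[1]=7 > 4 → no swap
j=2: a[2]=4 ≤ 4 → i=1, swap a[1],a[2] → 2 4 7 4 7 2 4 7 4 2 4
j=3: a[3]=4 ≤ 4 → i=2, swap a[2],a[3] → 2 4 4 7 7 2 4 7 4 2 4
j=4: a[4]=7 > 4 → no swap
j=5: a[5]=2 ≤ 4 → i=3, swap a[3],a[5] → 2 4 4 2 7 7 4 7 4 2 4
j=6: a[6]=4 ≤ 4 → i=4, swap a[4],a[6] → 2 4 4 2 4 7 7 7 4 2 4
j=7: a[7]=7 > 4 → no swap
j=8: a[8]=4 ≤ 4 → i=5, swap a[5],a[8] → 2 4 4 2 4 4 7 7 7 2 4
j=9: a[9]=2 ≤ 4 → i=6, swap a[6],a[9] → 2 4 4 2 4 4 2 7 7 7 4
final swap a[7],a[10] → 2 4 4 2 4 4 2 4 7 7 7; return 7

2 4 4 2 4 4 2 4 7 7 7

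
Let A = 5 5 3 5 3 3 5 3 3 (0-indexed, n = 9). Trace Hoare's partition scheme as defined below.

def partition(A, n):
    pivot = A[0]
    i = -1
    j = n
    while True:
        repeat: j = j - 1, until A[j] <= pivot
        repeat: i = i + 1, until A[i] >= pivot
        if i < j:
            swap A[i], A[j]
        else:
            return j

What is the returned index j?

5

pivot=5
j stops at 8 (3), i stops at 0 (5); swap ⇒ 3 5 3 5 3 3 5 3 5
j stops at 7 (3), i stops at 1 (5); swap ⇒ 3 3 3 5 3 3 5 5 5
j stops at 6 (5), i stops at 3 (5); swap ⇒ 3 3 3 5 3 3 5 5 5
j stops at 5, i stops at 6; i≥j ⇒ return 5. A=3 3 3 5 3 3 5 5 5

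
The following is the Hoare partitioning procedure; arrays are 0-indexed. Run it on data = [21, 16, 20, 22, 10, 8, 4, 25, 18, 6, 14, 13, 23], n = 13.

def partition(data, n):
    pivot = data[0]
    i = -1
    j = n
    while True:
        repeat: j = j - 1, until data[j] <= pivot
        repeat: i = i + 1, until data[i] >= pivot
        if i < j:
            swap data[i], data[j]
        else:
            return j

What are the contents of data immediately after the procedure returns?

pivot=21
j stops at 11 (13), i stops at 0 (21); swap ⇒ [13, 16, 20, 22, 10, 8, 4, 25, 18, 6, 14, 21, 23]
j stops at 10 (14), i stops at 3 (22); swap ⇒ [13, 16, 20, 14, 10, 8, 4, 25, 18, 6, 22, 21, 23]
j stops at 9 (6), i stops at 7 (25); swap ⇒ [13, 16, 20, 14, 10, 8, 4, 6, 18, 25, 22, 21, 23]
j stops at 8, i stops at 9; i≥j ⇒ return 8. data=[13, 16, 20, 14, 10, 8, 4, 6, 18, 25, 22, 21, 23]

[13, 16, 20, 14, 10, 8, 4, 6, 18, 25, 22, 21, 23]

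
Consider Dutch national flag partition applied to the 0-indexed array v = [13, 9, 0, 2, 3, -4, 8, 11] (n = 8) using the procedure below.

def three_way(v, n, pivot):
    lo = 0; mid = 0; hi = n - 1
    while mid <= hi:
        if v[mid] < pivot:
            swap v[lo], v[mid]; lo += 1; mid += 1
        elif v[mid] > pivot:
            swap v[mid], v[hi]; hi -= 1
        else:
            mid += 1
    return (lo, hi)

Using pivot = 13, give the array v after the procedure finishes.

pivot = 13; lo=0, mid=0, hi=7
v[mid]=13=13: mid=1
v[mid]=9<13: swap v[0],v[1]; lo=1,mid=2 → [9, 13, 0, 2, 3, -4, 8, 11]
v[mid]=0<13: swap v[1],v[2]; lo=2,mid=3 → [9, 0, 13, 2, 3, -4, 8, 11]
v[mid]=2<13: swap v[2],v[3]; lo=3,mid=4 → [9, 0, 2, 13, 3, -4, 8, 11]
v[mid]=3<13: swap v[3],v[4]; lo=4,mid=5 → [9, 0, 2, 3, 13, -4, 8, 11]
v[mid]=-4<13: swap v[4],v[5]; lo=5,mid=6 → [9, 0, 2, 3, -4, 13, 8, 11]
v[mid]=8<13: swap v[5],v[6]; lo=6,mid=7 → [9, 0, 2, 3, -4, 8, 13, 11]
v[mid]=11<13: swap v[6],v[7]; lo=7,mid=8 → [9, 0, 2, 3, -4, 8, 11, 13]
end: lo=7, hi=7; v = [9, 0, 2, 3, -4, 8, 11, 13]

[9, 0, 2, 3, -4, 8, 11, 13]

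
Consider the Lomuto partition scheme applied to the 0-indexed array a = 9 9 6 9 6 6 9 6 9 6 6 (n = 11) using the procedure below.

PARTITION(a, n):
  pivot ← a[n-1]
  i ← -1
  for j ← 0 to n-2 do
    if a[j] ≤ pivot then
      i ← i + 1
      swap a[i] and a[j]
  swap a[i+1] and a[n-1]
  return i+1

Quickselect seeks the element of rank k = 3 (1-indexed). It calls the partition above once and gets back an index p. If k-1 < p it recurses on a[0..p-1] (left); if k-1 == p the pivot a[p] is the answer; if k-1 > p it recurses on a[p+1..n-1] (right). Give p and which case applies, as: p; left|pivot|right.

5; left

pivot=6, i=-1
j=0: 9>6, skip
j=1: 9>6, skip
j=2: 6≤6, i=0, swap(0,2) ⇒ 6 9 9 9 6 6 9 6 9 6 6
j=3: 9>6, skip
j=4: 6≤6, i=1, swap(1,4) ⇒ 6 6 9 9 9 6 9 6 9 6 6
j=5: 6≤6, i=2, swap(2,5) ⇒ 6 6 6 9 9 9 9 6 9 6 6
j=6: 9>6, skip
j=7: 6≤6, i=3, swap(3,7) ⇒ 6 6 6 6 9 9 9 9 9 6 6
j=8: 9>6, skip
j=9: 6≤6, i=4, swap(4,9) ⇒ 6 6 6 6 6 9 9 9 9 9 6
swap(5,10) ⇒ 6 6 6 6 6 6 9 9 9 9 9; return 5
p = 5; k-1 = 2 < 5 ⇒ left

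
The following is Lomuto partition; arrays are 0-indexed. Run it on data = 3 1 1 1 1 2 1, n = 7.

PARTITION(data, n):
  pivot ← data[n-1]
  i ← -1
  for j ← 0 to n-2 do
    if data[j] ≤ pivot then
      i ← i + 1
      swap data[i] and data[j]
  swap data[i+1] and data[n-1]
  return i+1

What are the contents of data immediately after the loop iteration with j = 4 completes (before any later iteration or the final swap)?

1 1 1 1 3 2 1

pivot=1, i=-1
j=0: 3>1, skip
j=1: 1≤1, i=0, swap(0,1) ⇒ 1 3 1 1 1 2 1
j=2: 1≤1, i=1, swap(1,2) ⇒ 1 1 3 1 1 2 1
j=3: 1≤1, i=2, swap(2,3) ⇒ 1 1 1 3 1 2 1
j=4: 1≤1, i=3, swap(3,4) ⇒ 1 1 1 1 3 2 1
(after j=4) data = 1 1 1 1 3 2 1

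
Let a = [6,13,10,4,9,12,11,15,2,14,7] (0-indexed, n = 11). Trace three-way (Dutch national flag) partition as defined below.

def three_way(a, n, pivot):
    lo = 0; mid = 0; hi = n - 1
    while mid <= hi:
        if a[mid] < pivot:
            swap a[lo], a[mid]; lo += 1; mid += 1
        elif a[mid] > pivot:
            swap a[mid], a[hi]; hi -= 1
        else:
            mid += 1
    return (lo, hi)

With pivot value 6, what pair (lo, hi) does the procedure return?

(2, 2)

lo=0 mid=0 hi=10
6=6: mid=1
13>6: swap(1,10), hi=9 ⇒ [6,7,10,4,9,12,11,15,2,14,13]
7>6: swap(1,9), hi=8 ⇒ [6,14,10,4,9,12,11,15,2,7,13]
14>6: swap(1,8), hi=7 ⇒ [6,2,10,4,9,12,11,15,14,7,13]
2<6: swap(0,1), lo=1 mid=2 ⇒ [2,6,10,4,9,12,11,15,14,7,13]
10>6: swap(2,7), hi=6 ⇒ [2,6,15,4,9,12,11,10,14,7,13]
15>6: swap(2,6), hi=5 ⇒ [2,6,11,4,9,12,15,10,14,7,13]
11>6: swap(2,5), hi=4 ⇒ [2,6,12,4,9,11,15,10,14,7,13]
12>6: swap(2,4), hi=3 ⇒ [2,6,9,4,12,11,15,10,14,7,13]
9>6: swap(2,3), hi=2 ⇒ [2,6,4,9,12,11,15,10,14,7,13]
4<6: swap(1,2), lo=2 mid=3 ⇒ [2,4,6,9,12,11,15,10,14,7,13]
done. lo=2 hi=2; a=[2,4,6,9,12,11,15,10,14,7,13]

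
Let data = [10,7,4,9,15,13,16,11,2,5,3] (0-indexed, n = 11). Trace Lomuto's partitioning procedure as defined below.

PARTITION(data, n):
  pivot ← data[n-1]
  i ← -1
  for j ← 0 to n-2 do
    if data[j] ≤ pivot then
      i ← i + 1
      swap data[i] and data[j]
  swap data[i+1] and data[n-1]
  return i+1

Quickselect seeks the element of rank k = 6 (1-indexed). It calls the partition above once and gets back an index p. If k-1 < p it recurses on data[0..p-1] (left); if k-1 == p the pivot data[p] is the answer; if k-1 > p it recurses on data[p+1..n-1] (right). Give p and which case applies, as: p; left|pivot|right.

1; right

pivot=3, i=-1
j=0: 10>3, skip
j=1: 7>3, skip
j=2: 4>3, skip
j=3: 9>3, skip
j=4: 15>3, skip
j=5: 13>3, skip
j=6: 16>3, skip
j=7: 11>3, skip
j=8: 2≤3, i=0, swap(0,8) ⇒ [2,7,4,9,15,13,16,11,10,5,3]
j=9: 5>3, skip
swap(1,10) ⇒ [2,3,4,9,15,13,16,11,10,5,7]; return 1
p = 1; k-1 = 5 > 1 ⇒ right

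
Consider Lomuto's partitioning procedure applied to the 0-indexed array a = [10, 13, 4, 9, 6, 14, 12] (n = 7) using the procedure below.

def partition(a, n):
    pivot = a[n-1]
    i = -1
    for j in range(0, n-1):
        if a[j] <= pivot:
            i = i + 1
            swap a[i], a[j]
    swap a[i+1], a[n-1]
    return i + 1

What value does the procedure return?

4

pivot=12, i=-1
j=0: 10≤12, i=0, swap(0,0) ⇒ [10, 13, 4, 9, 6, 14, 12]
j=1: 13>12, skip
j=2: 4≤12, i=1, swap(1,2) ⇒ [10, 4, 13, 9, 6, 14, 12]
j=3: 9≤12, i=2, swap(2,3) ⇒ [10, 4, 9, 13, 6, 14, 12]
j=4: 6≤12, i=3, swap(3,4) ⇒ [10, 4, 9, 6, 13, 14, 12]
j=5: 14>12, skip
swap(4,6) ⇒ [10, 4, 9, 6, 12, 14, 13]; return 4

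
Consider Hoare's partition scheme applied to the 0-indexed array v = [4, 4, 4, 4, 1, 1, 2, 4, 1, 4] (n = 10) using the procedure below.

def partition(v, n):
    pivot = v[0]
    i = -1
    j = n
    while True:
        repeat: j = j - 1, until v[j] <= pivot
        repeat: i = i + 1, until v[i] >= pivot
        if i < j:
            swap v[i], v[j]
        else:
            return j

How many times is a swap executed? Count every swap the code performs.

pivot=4
j stops at 9 (4), i stops at 0 (4); swap ⇒ [4, 4, 4, 4, 1, 1, 2, 4, 1, 4]
j stops at 8 (1), i stops at 1 (4); swap ⇒ [4, 1, 4, 4, 1, 1, 2, 4, 4, 4]
j stops at 7 (4), i stops at 2 (4); swap ⇒ [4, 1, 4, 4, 1, 1, 2, 4, 4, 4]
j stops at 6 (2), i stops at 3 (4); swap ⇒ [4, 1, 4, 2, 1, 1, 4, 4, 4, 4]
j stops at 5, i stops at 6; i≥j ⇒ return 5. v=[4, 1, 4, 2, 1, 1, 4, 4, 4, 4]

4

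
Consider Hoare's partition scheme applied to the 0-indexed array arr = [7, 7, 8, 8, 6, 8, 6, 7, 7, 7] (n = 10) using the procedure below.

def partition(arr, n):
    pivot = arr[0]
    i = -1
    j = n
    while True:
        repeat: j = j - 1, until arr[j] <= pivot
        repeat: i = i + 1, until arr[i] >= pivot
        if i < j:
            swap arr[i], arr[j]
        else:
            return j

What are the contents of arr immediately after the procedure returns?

pivot = arr[0] = 7; i = -1, j = 10
j→9 (arr[9]=7≤7), i→0 (arr[0]=7≥7); i<j, swap → [7, 7, 8, 8, 6, 8, 6, 7, 7, 7]
j→8 (arr[8]=7≤7), i→1 (arr[1]=7≥7); i<j, swap → [7, 7, 8, 8, 6, 8, 6, 7, 7, 7]
j→7 (arr[7]=7≤7), i→2 (arr[2]=8≥7); i<j, swap → [7, 7, 7, 8, 6, 8, 6, 8, 7, 7]
j→6 (arr[6]=6≤7), i→3 (arr[3]=8≥7); i<j, swap → [7, 7, 7, 6, 6, 8, 8, 8, 7, 7]
j→4, i→5; i≥j, return j=4. arr = [7, 7, 7, 6, 6, 8, 8, 8, 7, 7]

[7, 7, 7, 6, 6, 8, 8, 8, 7, 7]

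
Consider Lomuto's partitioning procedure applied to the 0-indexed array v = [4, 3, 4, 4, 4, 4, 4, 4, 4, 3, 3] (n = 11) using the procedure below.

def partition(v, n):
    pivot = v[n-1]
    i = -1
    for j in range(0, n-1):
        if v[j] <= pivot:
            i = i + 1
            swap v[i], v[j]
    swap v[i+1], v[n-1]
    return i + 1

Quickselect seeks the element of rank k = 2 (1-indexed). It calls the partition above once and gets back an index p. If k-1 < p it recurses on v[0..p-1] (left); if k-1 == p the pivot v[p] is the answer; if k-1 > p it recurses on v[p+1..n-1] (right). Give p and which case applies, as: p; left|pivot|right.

pivot = v[10] = 3; i = -1
j=0: v[0]=4 > 3 → no swap
j=1: v[1]=3 ≤ 3 → i=0, swap v[0],v[1] → [3, 4, 4, 4, 4, 4, 4, 4, 4, 3, 3]
j=2: v[2]=4 > 3 → no swap
j=3: v[3]=4 > 3 → no swap
j=4: v[4]=4 > 3 → no swap
j=5: v[5]=4 > 3 → no swap
j=6: v[6]=4 > 3 → no swap
j=7: v[7]=4 > 3 → no swap
j=8: v[8]=4 > 3 → no swap
j=9: v[9]=3 ≤ 3 → i=1, swap v[1],v[9] → [3, 3, 4, 4, 4, 4, 4, 4, 4, 4, 3]
final swap v[2],v[10] → [3, 3, 3, 4, 4, 4, 4, 4, 4, 4, 4]; return 2
p = 2; k-1 = 1 < 2 ⇒ left

2; left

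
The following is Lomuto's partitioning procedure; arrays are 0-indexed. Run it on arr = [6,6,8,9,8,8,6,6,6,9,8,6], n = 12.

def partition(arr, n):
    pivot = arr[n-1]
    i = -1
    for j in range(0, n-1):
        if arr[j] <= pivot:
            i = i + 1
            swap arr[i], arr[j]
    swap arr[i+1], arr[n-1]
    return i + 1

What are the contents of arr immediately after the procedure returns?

pivot=6, i=-1
j=0: 6≤6, i=0, swap(0,0) ⇒ [6,6,8,9,8,8,6,6,6,9,8,6]
j=1: 6≤6, i=1, swap(1,1) ⇒ [6,6,8,9,8,8,6,6,6,9,8,6]
j=2: 8>6, skip
j=3: 9>6, skip
j=4: 8>6, skip
j=5: 8>6, skip
j=6: 6≤6, i=2, swap(2,6) ⇒ [6,6,6,9,8,8,8,6,6,9,8,6]
j=7: 6≤6, i=3, swap(3,7) ⇒ [6,6,6,6,8,8,8,9,6,9,8,6]
j=8: 6≤6, i=4, swap(4,8) ⇒ [6,6,6,6,6,8,8,9,8,9,8,6]
j=9: 9>6, skip
j=10: 8>6, skip
swap(5,11) ⇒ [6,6,6,6,6,6,8,9,8,9,8,8]; return 5

[6,6,6,6,6,6,8,9,8,9,8,8]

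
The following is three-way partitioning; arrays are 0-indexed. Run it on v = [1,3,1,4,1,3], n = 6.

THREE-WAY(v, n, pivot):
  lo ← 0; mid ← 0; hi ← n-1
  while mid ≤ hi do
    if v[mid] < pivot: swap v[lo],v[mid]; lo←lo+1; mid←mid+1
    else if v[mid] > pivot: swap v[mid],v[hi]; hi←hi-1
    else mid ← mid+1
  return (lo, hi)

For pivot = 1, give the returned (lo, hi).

pivot = 1; lo=0, mid=0, hi=5
v[mid]=1=1: mid=1
v[mid]=3>1: swap v[1],v[5]; hi=4 → [1,3,1,4,1,3]
v[mid]=3>1: swap v[1],v[4]; hi=3 → [1,1,1,4,3,3]
v[mid]=1=1: mid=2
v[mid]=1=1: mid=3
v[mid]=4>1: swap v[3],v[3]; hi=2 → [1,1,1,4,3,3]
end: lo=0, hi=2; v = [1,1,1,4,3,3]

(0, 2)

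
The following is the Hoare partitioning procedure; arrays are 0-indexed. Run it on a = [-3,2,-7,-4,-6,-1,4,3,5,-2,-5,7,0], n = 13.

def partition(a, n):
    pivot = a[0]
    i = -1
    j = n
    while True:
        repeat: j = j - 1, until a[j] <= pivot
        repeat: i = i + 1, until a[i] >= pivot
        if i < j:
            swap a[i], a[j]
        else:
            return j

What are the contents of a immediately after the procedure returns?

pivot=-3
j stops at 10 (-5), i stops at 0 (-3); swap ⇒ [-5,2,-7,-4,-6,-1,4,3,5,-2,-3,7,0]
j stops at 4 (-6), i stops at 1 (2); swap ⇒ [-5,-6,-7,-4,2,-1,4,3,5,-2,-3,7,0]
j stops at 3, i stops at 4; i≥j ⇒ return 3. a=[-5,-6,-7,-4,2,-1,4,3,5,-2,-3,7,0]

[-5,-6,-7,-4,2,-1,4,3,5,-2,-3,7,0]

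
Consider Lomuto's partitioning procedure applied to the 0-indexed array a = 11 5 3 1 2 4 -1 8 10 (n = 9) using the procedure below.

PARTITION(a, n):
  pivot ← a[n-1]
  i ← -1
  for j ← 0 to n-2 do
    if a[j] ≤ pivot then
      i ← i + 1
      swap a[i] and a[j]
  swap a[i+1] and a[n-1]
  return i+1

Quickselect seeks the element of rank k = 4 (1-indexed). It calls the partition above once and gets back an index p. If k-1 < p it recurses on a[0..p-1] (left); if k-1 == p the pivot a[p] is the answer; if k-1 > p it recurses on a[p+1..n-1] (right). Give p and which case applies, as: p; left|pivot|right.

pivot=10, i=-1
j=0: 11>10, skip
j=1: 5≤10, i=0, swap(0,1) ⇒ 5 11 3 1 2 4 -1 8 10
j=2: 3≤10, i=1, swap(1,2) ⇒ 5 3 11 1 2 4 -1 8 10
j=3: 1≤10, i=2, swap(2,3) ⇒ 5 3 1 11 2 4 -1 8 10
j=4: 2≤10, i=3, swap(3,4) ⇒ 5 3 1 2 11 4 -1 8 10
j=5: 4≤10, i=4, swap(4,5) ⇒ 5 3 1 2 4 11 -1 8 10
j=6: -1≤10, i=5, swap(5,6) ⇒ 5 3 1 2 4 -1 11 8 10
j=7: 8≤10, i=6, swap(6,7) ⇒ 5 3 1 2 4 -1 8 11 10
swap(7,8) ⇒ 5 3 1 2 4 -1 8 10 11; return 7
p = 7; k-1 = 3 < 7 ⇒ left

7; left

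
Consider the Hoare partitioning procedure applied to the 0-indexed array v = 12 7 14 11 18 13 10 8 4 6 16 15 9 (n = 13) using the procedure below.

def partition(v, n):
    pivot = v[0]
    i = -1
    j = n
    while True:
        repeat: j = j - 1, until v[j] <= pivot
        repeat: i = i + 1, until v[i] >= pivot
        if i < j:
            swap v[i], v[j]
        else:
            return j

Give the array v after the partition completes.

9 7 6 11 4 8 10 13 18 14 16 15 12

pivot = v[0] = 12; i = -1, j = 13
j→12 (v[12]=9≤12), i→0 (v[0]=12≥12); i<j, swap → 9 7 14 11 18 13 10 8 4 6 16 15 12
j→9 (v[9]=6≤12), i→2 (v[2]=14≥12); i<j, swap → 9 7 6 11 18 13 10 8 4 14 16 15 12
j→8 (v[8]=4≤12), i→4 (v[4]=18≥12); i<j, swap → 9 7 6 11 4 13 10 8 18 14 16 15 12
j→7 (v[7]=8≤12), i→5 (v[5]=13≥12); i<j, swap → 9 7 6 11 4 8 10 13 18 14 16 15 12
j→6, i→7; i≥j, return j=6. v = 9 7 6 11 4 8 10 13 18 14 16 15 12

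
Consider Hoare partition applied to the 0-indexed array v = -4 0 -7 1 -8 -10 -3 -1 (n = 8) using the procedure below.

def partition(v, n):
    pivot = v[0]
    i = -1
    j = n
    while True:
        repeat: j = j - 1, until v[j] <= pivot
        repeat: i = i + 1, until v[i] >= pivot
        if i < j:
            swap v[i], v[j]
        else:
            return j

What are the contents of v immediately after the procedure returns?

-10 -8 -7 1 0 -4 -3 -1

pivot = v[0] = -4; i = -1, j = 8
j→5 (v[5]=-10≤-4), i→0 (v[0]=-4≥-4); i<j, swap → -10 0 -7 1 -8 -4 -3 -1
j→4 (v[4]=-8≤-4), i→1 (v[1]=0≥-4); i<j, swap → -10 -8 -7 1 0 -4 -3 -1
j→2, i→3; i≥j, return j=2. v = -10 -8 -7 1 0 -4 -3 -1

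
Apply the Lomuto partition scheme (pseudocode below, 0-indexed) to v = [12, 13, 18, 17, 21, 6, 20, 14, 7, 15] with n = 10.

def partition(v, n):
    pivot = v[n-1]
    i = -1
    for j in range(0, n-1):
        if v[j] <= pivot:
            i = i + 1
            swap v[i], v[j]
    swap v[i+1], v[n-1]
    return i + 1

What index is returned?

pivot=15, i=-1
j=0: 12≤15, i=0, swap(0,0) ⇒ [12, 13, 18, 17, 21, 6, 20, 14, 7, 15]
j=1: 13≤15, i=1, swap(1,1) ⇒ [12, 13, 18, 17, 21, 6, 20, 14, 7, 15]
j=2: 18>15, skip
j=3: 17>15, skip
j=4: 21>15, skip
j=5: 6≤15, i=2, swap(2,5) ⇒ [12, 13, 6, 17, 21, 18, 20, 14, 7, 15]
j=6: 20>15, skip
j=7: 14≤15, i=3, swap(3,7) ⇒ [12, 13, 6, 14, 21, 18, 20, 17, 7, 15]
j=8: 7≤15, i=4, swap(4,8) ⇒ [12, 13, 6, 14, 7, 18, 20, 17, 21, 15]
swap(5,9) ⇒ [12, 13, 6, 14, 7, 15, 20, 17, 21, 18]; return 5

5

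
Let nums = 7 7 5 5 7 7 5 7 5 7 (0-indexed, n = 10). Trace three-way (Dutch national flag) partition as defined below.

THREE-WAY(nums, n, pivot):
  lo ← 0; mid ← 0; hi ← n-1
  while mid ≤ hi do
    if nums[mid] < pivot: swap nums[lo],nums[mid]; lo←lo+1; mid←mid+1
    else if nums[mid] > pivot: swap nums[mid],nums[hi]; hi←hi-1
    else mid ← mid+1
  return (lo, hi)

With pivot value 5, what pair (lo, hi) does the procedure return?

lo=0 mid=0 hi=9
7>5: swap(0,9), hi=8 ⇒ 7 7 5 5 7 7 5 7 5 7
7>5: swap(0,8), hi=7 ⇒ 5 7 5 5 7 7 5 7 7 7
5=5: mid=1
7>5: swap(1,7), hi=6 ⇒ 5 7 5 5 7 7 5 7 7 7
7>5: swap(1,6), hi=5 ⇒ 5 5 5 5 7 7 7 7 7 7
5=5: mid=2
5=5: mid=3
5=5: mid=4
7>5: swap(4,5), hi=4 ⇒ 5 5 5 5 7 7 7 7 7 7
7>5: swap(4,4), hi=3 ⇒ 5 5 5 5 7 7 7 7 7 7
done. lo=0 hi=3; nums=5 5 5 5 7 7 7 7 7 7

(0, 3)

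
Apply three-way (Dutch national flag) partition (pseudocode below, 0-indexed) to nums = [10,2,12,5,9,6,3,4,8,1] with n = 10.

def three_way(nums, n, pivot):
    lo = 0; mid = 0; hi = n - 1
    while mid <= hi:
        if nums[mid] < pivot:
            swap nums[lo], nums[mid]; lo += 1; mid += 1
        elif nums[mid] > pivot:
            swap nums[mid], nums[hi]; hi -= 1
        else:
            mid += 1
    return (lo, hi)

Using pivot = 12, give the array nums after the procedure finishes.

pivot = 12; lo=0, mid=0, hi=9
nums[mid]=10<12: swap nums[0],nums[0]; lo=1,mid=1 → [10,2,12,5,9,6,3,4,8,1]
nums[mid]=2<12: swap nums[1],nums[1]; lo=2,mid=2 → [10,2,12,5,9,6,3,4,8,1]
nums[mid]=12=12: mid=3
nums[mid]=5<12: swap nums[2],nums[3]; lo=3,mid=4 → [10,2,5,12,9,6,3,4,8,1]
nums[mid]=9<12: swap nums[3],nums[4]; lo=4,mid=5 → [10,2,5,9,12,6,3,4,8,1]
nums[mid]=6<12: swap nums[4],nums[5]; lo=5,mid=6 → [10,2,5,9,6,12,3,4,8,1]
nums[mid]=3<12: swap nums[5],nums[6]; lo=6,mid=7 → [10,2,5,9,6,3,12,4,8,1]
nums[mid]=4<12: swap nums[6],nums[7]; lo=7,mid=8 → [10,2,5,9,6,3,4,12,8,1]
nums[mid]=8<12: swap nums[7],nums[8]; lo=8,mid=9 → [10,2,5,9,6,3,4,8,12,1]
nums[mid]=1<12: swap nums[8],nums[9]; lo=9,mid=10 → [10,2,5,9,6,3,4,8,1,12]
end: lo=9, hi=9; nums = [10,2,5,9,6,3,4,8,1,12]

[10,2,5,9,6,3,4,8,1,12]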